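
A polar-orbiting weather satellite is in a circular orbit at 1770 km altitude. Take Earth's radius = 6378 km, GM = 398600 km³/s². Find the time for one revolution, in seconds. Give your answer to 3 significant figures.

Semi-major axis a = 6378 + 1770 = 8148 km. Period T = 2π√(a³/μ) = 2π√(8148³/398600) = 7319.6 s = 121.99 min.

7320 seconds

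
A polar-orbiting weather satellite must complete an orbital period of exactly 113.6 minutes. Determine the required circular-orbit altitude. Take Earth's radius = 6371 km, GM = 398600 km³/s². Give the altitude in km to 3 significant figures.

T = 113.6 min = 6816.0 s.
From T = 2π√(a³/μ): a = (μ T²/4π²)^(1/3) = (398600 × 6816.0² / 4π²)^(1/3) = 7770 km.
Altitude h = a − R = 7770 − 6371 = 1399 km.

1400 km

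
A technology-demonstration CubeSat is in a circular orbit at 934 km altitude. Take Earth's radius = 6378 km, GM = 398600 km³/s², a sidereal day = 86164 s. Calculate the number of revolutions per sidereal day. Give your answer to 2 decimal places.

Semi-major axis a = 6378 + 934 = 7312 km. Period T = 2π√(a³/μ) = 2π√(7312³/398600) = 6222.5 s = 103.71 min.
Orbits per sidereal day = 86164 / 6222.5 = 13.847.

13.85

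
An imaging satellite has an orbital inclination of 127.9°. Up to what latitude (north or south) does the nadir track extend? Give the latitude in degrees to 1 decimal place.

52.1°

Retrograde orbit: the ground track reaches ±(180° − i) = ±(180 − 127.9) = ±52.1°.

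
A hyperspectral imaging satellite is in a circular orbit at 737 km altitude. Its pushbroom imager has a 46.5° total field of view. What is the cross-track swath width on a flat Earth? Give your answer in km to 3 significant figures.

633 km

Half-angle = 46.5°/2 = 23.25°.
Swath width ≈ 2h·tan(θ/2) = 2 × 737 × tan(23.25°) = 633.3 km.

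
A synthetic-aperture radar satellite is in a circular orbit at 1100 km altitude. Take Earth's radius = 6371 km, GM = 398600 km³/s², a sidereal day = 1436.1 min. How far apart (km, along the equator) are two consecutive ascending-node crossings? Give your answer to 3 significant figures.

Semi-major axis a = 6371 + 1100 = 7471 km. Period T = 2π√(a³/μ) = 2π√(7471³/398600) = 6426.6 s = 107.11 min.
During one orbit Earth rotates (6426.6 / 86166) × 360° = 26.85°.
At the equator that is 26.85° × (2π·6371/360) km/° = 26.85 × 111.2 = 2986 km.

2990 km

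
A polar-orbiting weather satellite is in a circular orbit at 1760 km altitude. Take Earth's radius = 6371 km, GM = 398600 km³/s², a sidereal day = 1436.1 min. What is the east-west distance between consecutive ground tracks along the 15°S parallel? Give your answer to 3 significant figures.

Semi-major axis a = 6371 + 1760 = 8131 km. Period T = 2π√(a³/μ) = 2π√(8131³/398600) = 7296.7 s = 121.61 min.
Node shift per orbit = (7296.7/86166) × 360° = 30.49°.
Equatorial spacing = 30.49 × 111.2 km/° = 3390 km.
At 15° latitude, spacing = 3390 × cos(15°) = 3274 km.

3270 km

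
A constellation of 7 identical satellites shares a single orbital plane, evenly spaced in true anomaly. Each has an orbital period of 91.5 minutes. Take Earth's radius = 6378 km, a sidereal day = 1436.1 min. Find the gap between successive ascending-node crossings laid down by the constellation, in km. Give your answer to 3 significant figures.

T = 91.5 min = 5490.0 s.
Single-satellite node shift = (5490.0/86166) × 360° = 22.94°.
With 7 satellites evenly phased, successive equator crossings are 22.94/7 = 3.277° apart.
That is 3.277 × 111.3 = 365 km at the equator.

365 km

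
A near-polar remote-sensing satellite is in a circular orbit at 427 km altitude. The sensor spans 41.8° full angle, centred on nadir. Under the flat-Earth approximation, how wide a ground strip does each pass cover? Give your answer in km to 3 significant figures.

326 km

Half-angle = 41.8°/2 = 20.9°.
Swath width ≈ 2h·tan(θ/2) = 2 × 427 × tan(20.9°) = 326.1 km.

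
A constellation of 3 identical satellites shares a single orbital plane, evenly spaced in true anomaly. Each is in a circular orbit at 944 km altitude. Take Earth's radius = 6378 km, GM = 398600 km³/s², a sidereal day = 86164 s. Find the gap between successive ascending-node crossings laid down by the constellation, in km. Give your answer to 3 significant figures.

967 km

Semi-major axis a = 6378 + 944 = 7322 km. Period T = 2π√(a³/μ) = 2π√(7322³/398600) = 6235.3 s = 103.92 min.
Single-satellite node shift = (6235.3/86164) × 360° = 26.05°.
With 3 satellites evenly phased, successive equator crossings are 26.05/3 = 8.684° apart.
That is 8.684 × 111.3 = 967 km at the equator.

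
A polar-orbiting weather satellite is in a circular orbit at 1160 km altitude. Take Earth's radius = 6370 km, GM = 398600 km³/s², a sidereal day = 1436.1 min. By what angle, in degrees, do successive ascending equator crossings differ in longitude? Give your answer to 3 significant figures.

Semi-major axis a = 6370 + 1160 = 7530 km. Period T = 2π√(a³/μ) = 2π√(7530³/398600) = 6502.8 s = 108.38 min.
During one orbit Earth rotates (6502.8 / 86166) × 360° = 27.17°.

27.2°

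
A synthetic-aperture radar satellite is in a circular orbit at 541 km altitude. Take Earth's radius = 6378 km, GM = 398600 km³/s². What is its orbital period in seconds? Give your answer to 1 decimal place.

5727.6 seconds

Semi-major axis a = 6378 + 541 = 6919 km. Period T = 2π√(a³/μ) = 2π√(6919³/398600) = 5727.6 s = 95.46 min.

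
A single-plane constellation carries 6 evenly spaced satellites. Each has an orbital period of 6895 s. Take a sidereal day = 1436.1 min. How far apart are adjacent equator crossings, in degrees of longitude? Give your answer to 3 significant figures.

4.80°

Single-satellite node shift = (6895.0/86166) × 360° = 28.81°.
With 6 satellites evenly phased, successive equator crossings are 28.81/6 = 4.801° apart.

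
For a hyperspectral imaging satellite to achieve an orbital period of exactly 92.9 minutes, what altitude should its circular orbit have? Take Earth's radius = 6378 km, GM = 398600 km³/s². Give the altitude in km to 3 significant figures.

T = 92.9 min = 5574.0 s.
From T = 2π√(a³/μ): a = (μ T²/4π²)^(1/3) = (398600 × 5574.0² / 4π²)^(1/3) = 6795 km.
Altitude h = a − R = 6795 − 6378 = 417 km.

417 km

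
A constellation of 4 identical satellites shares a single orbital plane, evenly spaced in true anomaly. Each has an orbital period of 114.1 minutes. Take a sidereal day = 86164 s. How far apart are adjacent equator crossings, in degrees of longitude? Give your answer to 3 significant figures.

T = 114.1 min = 6846.0 s.
Single-satellite node shift = (6846.0/86164) × 360° = 28.60°.
With 4 satellites evenly phased, successive equator crossings are 28.60/4 = 7.151° apart.

7.15°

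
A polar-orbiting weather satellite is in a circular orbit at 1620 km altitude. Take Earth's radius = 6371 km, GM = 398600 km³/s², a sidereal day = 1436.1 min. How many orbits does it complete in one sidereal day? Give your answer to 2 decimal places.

12.12

Semi-major axis a = 6371 + 1620 = 7991 km. Period T = 2π√(a³/μ) = 2π√(7991³/398600) = 7109.1 s = 118.48 min.
Orbits per sidereal day = 86166 / 7109.1 = 12.121.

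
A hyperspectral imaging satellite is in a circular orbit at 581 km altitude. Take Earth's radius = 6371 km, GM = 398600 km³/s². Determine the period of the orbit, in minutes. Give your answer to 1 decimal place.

Semi-major axis a = 6371 + 581 = 6952 km. Period T = 2π√(a³/μ) = 2π√(6952³/398600) = 5768.7 s = 96.14 min.

96.1 min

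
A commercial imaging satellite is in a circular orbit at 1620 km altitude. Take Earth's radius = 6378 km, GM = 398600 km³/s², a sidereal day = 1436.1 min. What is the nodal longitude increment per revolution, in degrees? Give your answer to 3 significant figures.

Semi-major axis a = 6378 + 1620 = 7998 km. Period T = 2π√(a³/μ) = 2π√(7998³/398600) = 7118.4 s = 118.64 min.
During one orbit Earth rotates (7118.4 / 86166) × 360° = 29.74°.

29.7°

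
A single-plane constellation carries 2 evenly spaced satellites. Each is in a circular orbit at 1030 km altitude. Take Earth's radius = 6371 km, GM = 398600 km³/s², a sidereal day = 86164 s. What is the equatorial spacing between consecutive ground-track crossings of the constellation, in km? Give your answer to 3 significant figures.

Semi-major axis a = 6371 + 1030 = 7401 km. Period T = 2π√(a³/μ) = 2π√(7401³/398600) = 6336.5 s = 105.61 min.
Single-satellite node shift = (6336.5/86164) × 360° = 26.47°.
With 2 satellites evenly phased, successive equator crossings are 26.47/2 = 13.237° apart.
That is 13.237 × 111.2 = 1472 km at the equator.

1470 km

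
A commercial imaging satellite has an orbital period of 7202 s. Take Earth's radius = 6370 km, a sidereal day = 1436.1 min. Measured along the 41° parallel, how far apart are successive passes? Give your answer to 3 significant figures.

2520 km

Node shift per orbit = (7202.0/86166) × 360° = 30.09°.
Equatorial spacing = 30.09 × 111.2 km/° = 3345 km.
At 41° latitude, spacing = 3345 × cos(41°) = 2525 km.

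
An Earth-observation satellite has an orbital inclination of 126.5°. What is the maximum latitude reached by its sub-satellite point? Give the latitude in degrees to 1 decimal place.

53.5°

Retrograde orbit: the ground track reaches ±(180° − i) = ±(180 − 126.5) = ±53.5°.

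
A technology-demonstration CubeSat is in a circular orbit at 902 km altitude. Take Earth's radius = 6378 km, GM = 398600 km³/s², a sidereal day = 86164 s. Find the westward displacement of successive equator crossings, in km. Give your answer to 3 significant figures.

2880 km

Semi-major axis a = 6378 + 902 = 7280 km. Period T = 2π√(a³/μ) = 2π√(7280³/398600) = 6181.7 s = 103.03 min.
During one orbit Earth rotates (6181.7 / 86164) × 360° = 25.83°.
At the equator that is 25.83° × (2π·6378/360) km/° = 25.83 × 111.3 = 2875 km.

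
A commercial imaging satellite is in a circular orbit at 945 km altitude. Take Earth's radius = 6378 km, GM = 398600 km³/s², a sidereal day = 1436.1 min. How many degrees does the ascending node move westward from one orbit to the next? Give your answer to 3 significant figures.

26.1°

Semi-major axis a = 6378 + 945 = 7323 km. Period T = 2π√(a³/μ) = 2π√(7323³/398600) = 6236.6 s = 103.94 min.
During one orbit Earth rotates (6236.6 / 86166) × 360° = 26.06°.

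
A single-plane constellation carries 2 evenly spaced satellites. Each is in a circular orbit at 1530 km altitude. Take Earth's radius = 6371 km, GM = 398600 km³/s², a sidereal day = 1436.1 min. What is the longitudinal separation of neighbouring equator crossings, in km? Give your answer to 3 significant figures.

Semi-major axis a = 6371 + 1530 = 7901 km. Period T = 2π√(a³/μ) = 2π√(7901³/398600) = 6989.3 s = 116.49 min.
Single-satellite node shift = (6989.3/86166) × 360° = 29.20°.
With 2 satellites evenly phased, successive equator crossings are 29.20/2 = 14.601° apart.
That is 14.601 × 111.2 = 1624 km at the equator.

1620 km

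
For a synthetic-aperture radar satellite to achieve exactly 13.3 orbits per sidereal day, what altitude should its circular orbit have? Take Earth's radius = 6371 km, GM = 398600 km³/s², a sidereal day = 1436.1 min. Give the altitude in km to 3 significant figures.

Required period T = 86166 / 13.3 = 6478.6 s.
From T = 2π√(a³/μ): a = (μ T²/4π²)^(1/3) = (398600 × 6478.6² / 4π²)^(1/3) = 7511 km.
Altitude h = a − R = 7511 − 6371 = 1140 km.

1140 km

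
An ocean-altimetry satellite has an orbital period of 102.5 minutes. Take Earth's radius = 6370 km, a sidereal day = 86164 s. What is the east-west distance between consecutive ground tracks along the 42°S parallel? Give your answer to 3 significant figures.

T = 102.5 min = 6150.0 s.
Node shift per orbit = (6150.0/86164) × 360° = 25.70°.
Equatorial spacing = 25.70 × 111.2 km/° = 2857 km.
At 42° latitude, spacing = 2857 × cos(42°) = 2123 km.

2120 km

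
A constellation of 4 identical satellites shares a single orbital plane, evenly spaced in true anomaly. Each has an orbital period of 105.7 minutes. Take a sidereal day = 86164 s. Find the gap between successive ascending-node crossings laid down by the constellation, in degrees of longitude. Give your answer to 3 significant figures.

T = 105.7 min = 6342.0 s.
Single-satellite node shift = (6342.0/86164) × 360° = 26.50°.
With 4 satellites evenly phased, successive equator crossings are 26.50/4 = 6.624° apart.

6.62°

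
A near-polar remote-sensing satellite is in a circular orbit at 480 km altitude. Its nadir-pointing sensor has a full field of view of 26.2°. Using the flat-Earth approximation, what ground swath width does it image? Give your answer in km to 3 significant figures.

Half-angle = 26.2°/2 = 13.1°.
Swath width ≈ 2h·tan(θ/2) = 2 × 480 × tan(13.1°) = 223.4 km.

223 km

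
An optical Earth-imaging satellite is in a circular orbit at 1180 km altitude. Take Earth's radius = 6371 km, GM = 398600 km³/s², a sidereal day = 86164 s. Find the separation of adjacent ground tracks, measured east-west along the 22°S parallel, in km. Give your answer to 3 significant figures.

2810 km

Semi-major axis a = 6371 + 1180 = 7551 km. Period T = 2π√(a³/μ) = 2π√(7551³/398600) = 6530.1 s = 108.83 min.
Node shift per orbit = (6530.1/86164) × 360° = 27.28°.
Equatorial spacing = 27.28 × 111.2 km/° = 3034 km.
At 22° latitude, spacing = 3034 × cos(22°) = 2813 km.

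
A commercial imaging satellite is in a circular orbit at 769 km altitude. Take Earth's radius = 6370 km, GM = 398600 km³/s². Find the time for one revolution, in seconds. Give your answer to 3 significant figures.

Semi-major axis a = 6370 + 769 = 7139 km. Period T = 2π√(a³/μ) = 2π√(7139³/398600) = 6003.0 s = 100.05 min.

6000 seconds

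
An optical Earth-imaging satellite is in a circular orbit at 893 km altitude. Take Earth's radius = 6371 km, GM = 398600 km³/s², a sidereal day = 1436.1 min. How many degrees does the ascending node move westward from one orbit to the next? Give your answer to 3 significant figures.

Semi-major axis a = 6371 + 893 = 7264 km. Period T = 2π√(a³/μ) = 2π√(7264³/398600) = 6161.3 s = 102.69 min.
During one orbit Earth rotates (6161.3 / 86166) × 360° = 25.74°.

25.7°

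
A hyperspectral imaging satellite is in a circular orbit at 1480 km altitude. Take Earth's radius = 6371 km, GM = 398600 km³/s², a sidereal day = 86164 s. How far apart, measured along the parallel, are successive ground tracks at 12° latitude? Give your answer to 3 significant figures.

Semi-major axis a = 6371 + 1480 = 7851 km. Period T = 2π√(a³/μ) = 2π√(7851³/398600) = 6923.1 s = 115.38 min.
Node shift per orbit = (6923.1/86164) × 360° = 28.93°.
Equatorial spacing = 28.93 × 111.2 km/° = 3216 km.
At 12° latitude, spacing = 3216 × cos(12°) = 3146 km.

3150 km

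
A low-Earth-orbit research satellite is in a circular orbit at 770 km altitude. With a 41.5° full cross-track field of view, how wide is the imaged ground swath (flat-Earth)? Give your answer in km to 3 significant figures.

Half-angle = 41.5°/2 = 20.75°.
Swath width ≈ 2h·tan(θ/2) = 2 × 770 × tan(20.75°) = 583.5 km.

583 km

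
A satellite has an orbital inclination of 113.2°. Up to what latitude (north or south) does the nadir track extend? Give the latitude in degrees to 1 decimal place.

Retrograde orbit: the ground track reaches ±(180° − i) = ±(180 − 113.2) = ±66.8°.

66.8°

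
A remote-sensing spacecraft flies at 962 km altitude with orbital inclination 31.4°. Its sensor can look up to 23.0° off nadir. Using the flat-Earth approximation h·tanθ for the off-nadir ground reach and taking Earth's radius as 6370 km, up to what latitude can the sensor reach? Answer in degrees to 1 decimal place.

35.1°

For a prograde orbit the ground track reaches latitude ±i = ±31.4°.
Sensor half-swath on the ground ≈ 962·tan(23.0°) = 408 km = 3.67° of latitude.
Maximum observable latitude ≈ 31.4 + 3.67 = 35.1°.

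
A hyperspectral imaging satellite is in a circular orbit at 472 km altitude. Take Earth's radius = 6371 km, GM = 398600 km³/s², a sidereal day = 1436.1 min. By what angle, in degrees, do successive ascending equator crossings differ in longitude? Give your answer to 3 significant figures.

Semi-major axis a = 6371 + 472 = 6843 km. Period T = 2π√(a³/μ) = 2π√(6843³/398600) = 5633.5 s = 93.89 min.
During one orbit Earth rotates (5633.5 / 86166) × 360° = 23.54°.

23.5°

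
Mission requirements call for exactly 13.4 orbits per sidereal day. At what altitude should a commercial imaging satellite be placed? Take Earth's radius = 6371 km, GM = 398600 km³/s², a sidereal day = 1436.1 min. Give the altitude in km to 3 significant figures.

Required period T = 86166 / 13.4 = 6430.3 s.
From T = 2π√(a³/μ): a = (μ T²/4π²)^(1/3) = (398600 × 6430.3² / 4π²)^(1/3) = 7474 km.
Altitude h = a − R = 7474 − 6371 = 1103 km.

1100 km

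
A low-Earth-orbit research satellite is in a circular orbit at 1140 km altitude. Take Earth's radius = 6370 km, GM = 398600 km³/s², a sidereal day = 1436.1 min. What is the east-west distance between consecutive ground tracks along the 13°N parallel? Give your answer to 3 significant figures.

2930 km

Semi-major axis a = 6370 + 1140 = 7510 km. Period T = 2π√(a³/μ) = 2π√(7510³/398600) = 6477.0 s = 107.95 min.
Node shift per orbit = (6477.0/86166) × 360° = 27.06°.
Equatorial spacing = 27.06 × 111.2 km/° = 3009 km.
At 13° latitude, spacing = 3009 × cos(13°) = 2931 km.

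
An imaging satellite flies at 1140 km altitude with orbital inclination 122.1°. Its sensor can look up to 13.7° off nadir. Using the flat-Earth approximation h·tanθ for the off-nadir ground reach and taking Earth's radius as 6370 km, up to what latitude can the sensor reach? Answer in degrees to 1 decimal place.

Retrograde orbit: the ground track reaches ±(180° − i) = ±(180 − 122.1) = ±57.9°.
Sensor half-swath on the ground ≈ 1140·tan(13.7°) = 278 km = 2.50° of latitude.
Maximum observable latitude ≈ 57.9 + 2.50 = 60.4°.

60.4°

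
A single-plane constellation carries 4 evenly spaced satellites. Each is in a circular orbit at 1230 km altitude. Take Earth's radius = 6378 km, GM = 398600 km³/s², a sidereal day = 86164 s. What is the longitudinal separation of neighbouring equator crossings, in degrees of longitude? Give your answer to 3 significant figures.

6.90°

Semi-major axis a = 6378 + 1230 = 7608 km. Period T = 2π√(a³/μ) = 2π√(7608³/398600) = 6604.2 s = 110.07 min.
Single-satellite node shift = (6604.2/86164) × 360° = 27.59°.
With 4 satellites evenly phased, successive equator crossings are 27.59/4 = 6.898° apart.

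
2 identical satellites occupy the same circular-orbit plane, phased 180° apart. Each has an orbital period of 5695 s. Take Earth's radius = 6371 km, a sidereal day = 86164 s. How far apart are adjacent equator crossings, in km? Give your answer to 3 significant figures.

1320 km

Single-satellite node shift = (5695.0/86164) × 360° = 23.79°.
With 2 satellites evenly phased, successive equator crossings are 23.79/2 = 11.897° apart.
That is 11.897 × 111.2 = 1323 km at the equator.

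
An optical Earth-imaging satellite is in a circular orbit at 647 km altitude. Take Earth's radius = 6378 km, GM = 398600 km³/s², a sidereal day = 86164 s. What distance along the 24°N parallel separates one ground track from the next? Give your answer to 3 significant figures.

Semi-major axis a = 6378 + 647 = 7025 km. Period T = 2π√(a³/μ) = 2π√(7025³/398600) = 5859.8 s = 97.66 min.
Node shift per orbit = (5859.8/86164) × 360° = 24.48°.
Equatorial spacing = 24.48 × 111.3 km/° = 2725 km.
At 24° latitude, spacing = 2725 × cos(24°) = 2490 km.

2490 km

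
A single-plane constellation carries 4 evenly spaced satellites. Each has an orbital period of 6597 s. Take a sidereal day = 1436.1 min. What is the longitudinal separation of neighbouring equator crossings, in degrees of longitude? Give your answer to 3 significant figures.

6.89°

Single-satellite node shift = (6597.0/86166) × 360° = 27.56°.
With 4 satellites evenly phased, successive equator crossings are 27.56/4 = 6.891° apart.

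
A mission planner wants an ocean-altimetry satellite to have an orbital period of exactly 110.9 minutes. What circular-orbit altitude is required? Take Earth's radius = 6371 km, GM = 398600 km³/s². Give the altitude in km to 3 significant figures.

T = 110.9 min = 6654.0 s.
From T = 2π√(a³/μ): a = (μ T²/4π²)^(1/3) = (398600 × 6654.0² / 4π²)^(1/3) = 7646 km.
Altitude h = a − R = 7646 − 6371 = 1275 km.

1280 km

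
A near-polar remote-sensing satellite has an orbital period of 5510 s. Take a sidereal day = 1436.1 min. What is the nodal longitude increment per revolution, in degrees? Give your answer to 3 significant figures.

During one orbit Earth rotates (5510.0 / 86166) × 360° = 23.02°.

23.0°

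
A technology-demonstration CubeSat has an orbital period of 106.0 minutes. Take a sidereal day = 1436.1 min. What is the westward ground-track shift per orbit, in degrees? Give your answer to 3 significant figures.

T = 106.0 min = 6360.0 s.
During one orbit Earth rotates (6360.0 / 86166) × 360° = 26.57°.

26.6°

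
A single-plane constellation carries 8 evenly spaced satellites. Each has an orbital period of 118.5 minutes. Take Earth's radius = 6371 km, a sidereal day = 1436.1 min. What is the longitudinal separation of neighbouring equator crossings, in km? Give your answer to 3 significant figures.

T = 118.5 min = 7110.0 s.
Single-satellite node shift = (7110.0/86166) × 360° = 29.71°.
With 8 satellites evenly phased, successive equator crossings are 29.71/8 = 3.713° apart.
That is 3.713 × 111.2 = 413 km at the equator.

413 km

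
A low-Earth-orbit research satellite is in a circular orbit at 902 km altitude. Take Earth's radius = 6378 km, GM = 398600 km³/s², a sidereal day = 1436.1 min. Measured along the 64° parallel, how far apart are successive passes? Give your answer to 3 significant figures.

1260 km

Semi-major axis a = 6378 + 902 = 7280 km. Period T = 2π√(a³/μ) = 2π√(7280³/398600) = 6181.7 s = 103.03 min.
Node shift per orbit = (6181.7/86166) × 360° = 25.83°.
Equatorial spacing = 25.83 × 111.3 km/° = 2875 km.
At 64° latitude, spacing = 2875 × cos(64°) = 1260 km.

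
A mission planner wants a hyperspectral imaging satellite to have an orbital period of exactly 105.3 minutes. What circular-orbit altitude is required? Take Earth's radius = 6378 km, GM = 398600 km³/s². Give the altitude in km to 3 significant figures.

1010 km

T = 105.3 min = 6318.0 s.
From T = 2π√(a³/μ): a = (μ T²/4π²)^(1/3) = (398600 × 6318.0² / 4π²)^(1/3) = 7387 km.
Altitude h = a − R = 7387 − 6378 = 1009 km.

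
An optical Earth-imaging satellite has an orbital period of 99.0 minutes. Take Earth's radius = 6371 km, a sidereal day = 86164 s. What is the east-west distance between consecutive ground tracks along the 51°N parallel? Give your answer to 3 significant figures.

T = 99.0 min = 5940.0 s.
Node shift per orbit = (5940.0/86164) × 360° = 24.82°.
Equatorial spacing = 24.82 × 111.2 km/° = 2760 km.
At 51° latitude, spacing = 2760 × cos(51°) = 1737 km.

1740 km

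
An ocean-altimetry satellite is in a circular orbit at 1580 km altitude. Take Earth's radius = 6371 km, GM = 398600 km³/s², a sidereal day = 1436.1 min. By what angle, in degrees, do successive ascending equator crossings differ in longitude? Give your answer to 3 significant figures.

Semi-major axis a = 6371 + 1580 = 7951 km. Period T = 2π√(a³/μ) = 2π√(7951³/398600) = 7055.8 s = 117.60 min.
During one orbit Earth rotates (7055.8 / 86166) × 360° = 29.48°.

29.5°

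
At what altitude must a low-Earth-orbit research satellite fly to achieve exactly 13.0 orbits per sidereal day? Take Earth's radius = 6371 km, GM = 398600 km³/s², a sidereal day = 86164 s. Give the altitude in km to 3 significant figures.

1260 km

Required period T = 86164 / 13.0 = 6628.0 s.
From T = 2π√(a³/μ): a = (μ T²/4π²)^(1/3) = (398600 × 6628.0² / 4π²)^(1/3) = 7626 km.
Altitude h = a − R = 7626 − 6371 = 1255 km.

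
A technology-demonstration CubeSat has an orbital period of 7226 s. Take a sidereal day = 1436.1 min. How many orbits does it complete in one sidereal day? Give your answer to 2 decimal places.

Orbits per sidereal day = 86166 / 7226.0 = 11.924.

11.92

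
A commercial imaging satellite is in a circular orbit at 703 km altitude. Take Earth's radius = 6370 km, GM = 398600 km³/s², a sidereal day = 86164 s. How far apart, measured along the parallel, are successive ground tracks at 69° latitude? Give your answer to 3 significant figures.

Semi-major axis a = 6370 + 703 = 7073 km. Period T = 2π√(a³/μ) = 2π√(7073³/398600) = 5919.9 s = 98.67 min.
Node shift per orbit = (5919.9/86164) × 360° = 24.73°.
Equatorial spacing = 24.73 × 111.2 km/° = 2750 km.
At 69° latitude, spacing = 2750 × cos(69°) = 985 km.

985 km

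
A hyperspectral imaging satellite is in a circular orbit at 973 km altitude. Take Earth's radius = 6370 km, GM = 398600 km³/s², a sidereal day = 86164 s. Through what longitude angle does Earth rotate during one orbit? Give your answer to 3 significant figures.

26.2°

Semi-major axis a = 6370 + 973 = 7343 km. Period T = 2π√(a³/μ) = 2π√(7343³/398600) = 6262.1 s = 104.37 min.
During one orbit Earth rotates (6262.1 / 86164) × 360° = 26.16°.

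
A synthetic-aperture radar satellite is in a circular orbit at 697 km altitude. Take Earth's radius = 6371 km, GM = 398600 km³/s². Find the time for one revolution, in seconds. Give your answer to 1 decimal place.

5913.7 seconds

Semi-major axis a = 6371 + 697 = 7068 km. Period T = 2π√(a³/μ) = 2π√(7068³/398600) = 5913.7 s = 98.56 min.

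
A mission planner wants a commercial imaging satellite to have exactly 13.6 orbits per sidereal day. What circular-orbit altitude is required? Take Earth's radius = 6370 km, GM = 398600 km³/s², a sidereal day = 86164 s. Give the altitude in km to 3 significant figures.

Required period T = 86164 / 13.6 = 6335.6 s.
From T = 2π√(a³/μ): a = (μ T²/4π²)^(1/3) = (398600 × 6335.6² / 4π²)^(1/3) = 7400 km.
Altitude h = a − R = 7400 − 6370 = 1030 km.

1030 km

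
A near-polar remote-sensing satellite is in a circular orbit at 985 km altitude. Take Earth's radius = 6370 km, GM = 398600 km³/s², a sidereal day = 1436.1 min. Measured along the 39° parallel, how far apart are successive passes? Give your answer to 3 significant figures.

Semi-major axis a = 6370 + 985 = 7355 km. Period T = 2π√(a³/μ) = 2π√(7355³/398600) = 6277.5 s = 104.62 min.
Node shift per orbit = (6277.5/86166) × 360° = 26.23°.
Equatorial spacing = 26.23 × 111.2 km/° = 2916 km.
At 39° latitude, spacing = 2916 × cos(39°) = 2266 km.

2270 km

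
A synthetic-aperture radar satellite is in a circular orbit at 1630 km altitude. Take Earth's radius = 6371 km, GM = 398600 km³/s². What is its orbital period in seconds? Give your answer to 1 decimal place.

7122.4 seconds

Semi-major axis a = 6371 + 1630 = 8001 km. Period T = 2π√(a³/μ) = 2π√(8001³/398600) = 7122.4 s = 118.71 min.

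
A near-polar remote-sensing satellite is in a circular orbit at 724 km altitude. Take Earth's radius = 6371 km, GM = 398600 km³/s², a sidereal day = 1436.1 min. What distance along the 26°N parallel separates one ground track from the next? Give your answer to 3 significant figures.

Semi-major axis a = 6371 + 724 = 7095 km. Period T = 2π√(a³/μ) = 2π√(7095³/398600) = 5947.6 s = 99.13 min.
Node shift per orbit = (5947.6/86166) × 360° = 24.85°.
Equatorial spacing = 24.85 × 111.2 km/° = 2763 km.
At 26° latitude, spacing = 2763 × cos(26°) = 2483 km.

2480 km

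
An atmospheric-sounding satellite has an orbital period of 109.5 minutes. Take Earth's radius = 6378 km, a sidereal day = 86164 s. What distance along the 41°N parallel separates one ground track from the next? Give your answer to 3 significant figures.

2310 km

T = 109.5 min = 6570.0 s.
Node shift per orbit = (6570.0/86164) × 360° = 27.45°.
Equatorial spacing = 27.45 × 111.3 km/° = 3056 km.
At 41° latitude, spacing = 3056 × cos(41°) = 2306 km.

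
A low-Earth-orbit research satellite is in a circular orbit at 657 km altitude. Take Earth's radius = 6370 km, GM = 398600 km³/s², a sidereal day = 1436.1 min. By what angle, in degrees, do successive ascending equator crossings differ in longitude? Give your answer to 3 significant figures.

Semi-major axis a = 6370 + 657 = 7027 km. Period T = 2π√(a³/μ) = 2π√(7027³/398600) = 5862.3 s = 97.70 min.
During one orbit Earth rotates (5862.3 / 86166) × 360° = 24.49°.

24.5°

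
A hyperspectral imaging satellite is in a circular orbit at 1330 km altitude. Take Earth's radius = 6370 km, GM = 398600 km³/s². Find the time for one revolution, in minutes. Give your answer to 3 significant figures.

Semi-major axis a = 6370 + 1330 = 7700 km. Period T = 2π√(a³/μ) = 2π√(7700³/398600) = 6724.3 s = 112.07 min.

112 min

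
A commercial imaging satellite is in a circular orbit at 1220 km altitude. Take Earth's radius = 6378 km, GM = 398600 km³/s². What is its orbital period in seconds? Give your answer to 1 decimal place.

Semi-major axis a = 6378 + 1220 = 7598 km. Period T = 2π√(a³/μ) = 2π√(7598³/398600) = 6591.1 s = 109.85 min.

6591.1 seconds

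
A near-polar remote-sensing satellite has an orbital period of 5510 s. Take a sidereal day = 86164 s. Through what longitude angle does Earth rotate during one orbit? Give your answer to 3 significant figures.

During one orbit Earth rotates (5510.0 / 86164) × 360° = 23.02°.

23.0°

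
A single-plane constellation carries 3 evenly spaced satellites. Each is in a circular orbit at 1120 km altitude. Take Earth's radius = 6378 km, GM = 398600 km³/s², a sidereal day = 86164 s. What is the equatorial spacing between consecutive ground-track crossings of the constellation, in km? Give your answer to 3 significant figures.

Semi-major axis a = 6378 + 1120 = 7498 km. Period T = 2π√(a³/μ) = 2π√(7498³/398600) = 6461.4 s = 107.69 min.
Single-satellite node shift = (6461.4/86164) × 360° = 27.00°.
With 3 satellites evenly phased, successive equator crossings are 27.00/3 = 8.999° apart.
That is 8.999 × 111.3 = 1002 km at the equator.

1000 km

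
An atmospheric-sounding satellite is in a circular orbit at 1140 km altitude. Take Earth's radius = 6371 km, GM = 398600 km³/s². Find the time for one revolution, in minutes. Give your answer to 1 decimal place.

108.0 min

Semi-major axis a = 6371 + 1140 = 7511 km. Period T = 2π√(a³/μ) = 2π√(7511³/398600) = 6478.3 s = 107.97 min.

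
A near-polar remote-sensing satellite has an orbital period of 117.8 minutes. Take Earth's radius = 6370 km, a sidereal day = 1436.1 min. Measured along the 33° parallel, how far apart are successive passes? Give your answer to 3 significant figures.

T = 117.8 min = 7068.0 s.
Node shift per orbit = (7068.0/86166) × 360° = 29.53°.
Equatorial spacing = 29.53 × 111.2 km/° = 3283 km.
At 33° latitude, spacing = 3283 × cos(33°) = 2753 km.

2750 km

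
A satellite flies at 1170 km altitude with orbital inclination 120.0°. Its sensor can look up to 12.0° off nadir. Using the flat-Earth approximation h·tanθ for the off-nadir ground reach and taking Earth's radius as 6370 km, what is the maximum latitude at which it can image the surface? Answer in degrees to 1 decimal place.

Retrograde orbit: the ground track reaches ±(180° − i) = ±(180 − 120.0) = ±60.0°.
Sensor half-swath on the ground ≈ 1170·tan(12.0°) = 249 km = 2.24° of latitude.
Maximum observable latitude ≈ 60.0 + 2.24 = 62.2°.

62.2°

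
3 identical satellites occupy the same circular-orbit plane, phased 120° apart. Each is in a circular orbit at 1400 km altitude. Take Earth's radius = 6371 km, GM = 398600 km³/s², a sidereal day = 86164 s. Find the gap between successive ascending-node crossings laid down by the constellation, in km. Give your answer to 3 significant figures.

Semi-major axis a = 6371 + 1400 = 7771 km. Period T = 2π√(a³/μ) = 2π√(7771³/398600) = 6817.5 s = 113.63 min.
Single-satellite node shift = (6817.5/86164) × 360° = 28.48°.
With 3 satellites evenly phased, successive equator crossings are 28.48/3 = 9.495° apart.
That is 9.495 × 111.2 = 1056 km at the equator.

1060 km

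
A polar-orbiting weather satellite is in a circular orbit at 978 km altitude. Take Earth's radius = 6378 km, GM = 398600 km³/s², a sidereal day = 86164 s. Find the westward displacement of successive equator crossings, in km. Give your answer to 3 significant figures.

2920 km

Semi-major axis a = 6378 + 978 = 7356 km. Period T = 2π√(a³/μ) = 2π√(7356³/398600) = 6278.8 s = 104.65 min.
During one orbit Earth rotates (6278.8 / 86164) × 360° = 26.23°.
At the equator that is 26.23° × (2π·6378/360) km/° = 26.23 × 111.3 = 2920 km.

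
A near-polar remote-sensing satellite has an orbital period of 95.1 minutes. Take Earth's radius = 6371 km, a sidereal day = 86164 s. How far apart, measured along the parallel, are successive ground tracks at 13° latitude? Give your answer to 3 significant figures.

T = 95.1 min = 5706.0 s.
Node shift per orbit = (5706.0/86164) × 360° = 23.84°.
Equatorial spacing = 23.84 × 111.2 km/° = 2651 km.
At 13° latitude, spacing = 2651 × cos(13°) = 2583 km.

2580 km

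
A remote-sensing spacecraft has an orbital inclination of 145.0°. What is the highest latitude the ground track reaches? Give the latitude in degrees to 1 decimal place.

Retrograde orbit: the ground track reaches ±(180° − i) = ±(180 − 145.0) = ±35.0°.

35.0°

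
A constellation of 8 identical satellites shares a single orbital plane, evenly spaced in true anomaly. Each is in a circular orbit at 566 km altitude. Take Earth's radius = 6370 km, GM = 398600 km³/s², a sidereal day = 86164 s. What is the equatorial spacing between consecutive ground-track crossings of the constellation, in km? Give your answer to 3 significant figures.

334 km

Semi-major axis a = 6370 + 566 = 6936 km. Period T = 2π√(a³/μ) = 2π√(6936³/398600) = 5748.8 s = 95.81 min.
Single-satellite node shift = (5748.8/86164) × 360° = 24.02°.
With 8 satellites evenly phased, successive equator crossings are 24.02/8 = 3.002° apart.
That is 3.002 × 111.2 = 334 km at the equator.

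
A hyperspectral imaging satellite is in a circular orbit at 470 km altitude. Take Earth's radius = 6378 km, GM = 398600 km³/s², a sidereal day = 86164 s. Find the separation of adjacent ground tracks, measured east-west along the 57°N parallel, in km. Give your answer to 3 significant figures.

Semi-major axis a = 6378 + 470 = 6848 km. Period T = 2π√(a³/μ) = 2π√(6848³/398600) = 5639.7 s = 94.00 min.
Node shift per orbit = (5639.7/86164) × 360° = 23.56°.
Equatorial spacing = 23.56 × 111.3 km/° = 2623 km.
At 57° latitude, spacing = 2623 × cos(57°) = 1429 km.

1430 km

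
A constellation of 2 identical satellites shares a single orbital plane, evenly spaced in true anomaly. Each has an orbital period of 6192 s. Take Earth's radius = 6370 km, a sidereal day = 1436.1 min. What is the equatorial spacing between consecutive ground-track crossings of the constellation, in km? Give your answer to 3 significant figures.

1440 km

Single-satellite node shift = (6192.0/86166) × 360° = 25.87°.
With 2 satellites evenly phased, successive equator crossings are 25.87/2 = 12.935° apart.
That is 12.935 × 111.2 = 1438 km at the equator.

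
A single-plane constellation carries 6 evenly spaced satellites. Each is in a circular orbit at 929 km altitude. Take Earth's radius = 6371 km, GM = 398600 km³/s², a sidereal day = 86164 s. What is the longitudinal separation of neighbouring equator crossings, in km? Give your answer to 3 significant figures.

Semi-major axis a = 6371 + 929 = 7300 km. Period T = 2π√(a³/μ) = 2π√(7300³/398600) = 6207.2 s = 103.45 min.
Single-satellite node shift = (6207.2/86164) × 360° = 25.93°.
With 6 satellites evenly phased, successive equator crossings are 25.93/6 = 4.322° apart.
That is 4.322 × 111.2 = 481 km at the equator.

481 km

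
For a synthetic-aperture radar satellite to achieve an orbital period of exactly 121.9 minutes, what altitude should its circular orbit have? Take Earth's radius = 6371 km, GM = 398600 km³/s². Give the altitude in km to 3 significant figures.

T = 121.9 min = 7314.0 s.
From T = 2π√(a³/μ): a = (μ T²/4π²)^(1/3) = (398600 × 7314.0² / 4π²)^(1/3) = 8144 km.
Altitude h = a − R = 8144 − 6371 = 1773 km.

1770 km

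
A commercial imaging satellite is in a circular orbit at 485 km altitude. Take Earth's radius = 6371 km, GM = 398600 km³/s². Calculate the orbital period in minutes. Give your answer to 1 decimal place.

94.2 min

Semi-major axis a = 6371 + 485 = 6856 km. Period T = 2π√(a³/μ) = 2π√(6856³/398600) = 5649.6 s = 94.16 min.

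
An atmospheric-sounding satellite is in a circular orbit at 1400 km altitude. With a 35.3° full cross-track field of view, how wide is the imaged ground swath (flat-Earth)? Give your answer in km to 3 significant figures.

891 km

Half-angle = 35.3°/2 = 17.65°.
Swath width ≈ 2h·tan(θ/2) = 2 × 1400 × tan(17.65°) = 890.9 km.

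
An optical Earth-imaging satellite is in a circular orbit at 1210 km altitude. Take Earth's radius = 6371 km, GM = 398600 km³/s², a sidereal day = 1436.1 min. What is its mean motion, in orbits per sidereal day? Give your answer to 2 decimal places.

Semi-major axis a = 6371 + 1210 = 7581 km. Period T = 2π√(a³/μ) = 2π√(7581³/398600) = 6569.0 s = 109.48 min.
Orbits per sidereal day = 86166 / 6569.0 = 13.117.

13.12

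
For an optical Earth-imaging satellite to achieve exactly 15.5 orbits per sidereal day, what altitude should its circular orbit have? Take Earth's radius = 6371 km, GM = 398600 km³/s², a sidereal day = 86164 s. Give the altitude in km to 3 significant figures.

Required period T = 86164 / 15.5 = 5559.0 s.
From T = 2π√(a³/μ): a = (μ T²/4π²)^(1/3) = (398600 × 5559.0² / 4π²)^(1/3) = 6782 km.
Altitude h = a − R = 6782 − 6371 = 411 km.

411 km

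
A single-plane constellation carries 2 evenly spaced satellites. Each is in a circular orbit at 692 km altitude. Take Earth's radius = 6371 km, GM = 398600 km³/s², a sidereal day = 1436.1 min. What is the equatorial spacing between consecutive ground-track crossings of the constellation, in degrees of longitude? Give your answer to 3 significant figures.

12.3°

Semi-major axis a = 6371 + 692 = 7063 km. Period T = 2π√(a³/μ) = 2π√(7063³/398600) = 5907.4 s = 98.46 min.
Single-satellite node shift = (5907.4/86166) × 360° = 24.68°.
With 2 satellites evenly phased, successive equator crossings are 24.68/2 = 12.340° apart.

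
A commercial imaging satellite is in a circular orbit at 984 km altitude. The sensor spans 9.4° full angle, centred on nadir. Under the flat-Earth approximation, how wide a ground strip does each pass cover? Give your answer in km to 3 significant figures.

Half-angle = 9.4°/2 = 4.7°.
Swath width ≈ 2h·tan(θ/2) = 2 × 984 × tan(4.7°) = 161.8 km.

162 km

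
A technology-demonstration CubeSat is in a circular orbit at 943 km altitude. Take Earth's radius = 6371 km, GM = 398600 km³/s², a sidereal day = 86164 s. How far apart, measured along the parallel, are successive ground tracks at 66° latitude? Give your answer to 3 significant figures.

1180 km

Semi-major axis a = 6371 + 943 = 7314 km. Period T = 2π√(a³/μ) = 2π√(7314³/398600) = 6225.1 s = 103.75 min.
Node shift per orbit = (6225.1/86164) × 360° = 26.01°.
Equatorial spacing = 26.01 × 111.2 km/° = 2892 km.
At 66° latitude, spacing = 2892 × cos(66°) = 1176 km.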